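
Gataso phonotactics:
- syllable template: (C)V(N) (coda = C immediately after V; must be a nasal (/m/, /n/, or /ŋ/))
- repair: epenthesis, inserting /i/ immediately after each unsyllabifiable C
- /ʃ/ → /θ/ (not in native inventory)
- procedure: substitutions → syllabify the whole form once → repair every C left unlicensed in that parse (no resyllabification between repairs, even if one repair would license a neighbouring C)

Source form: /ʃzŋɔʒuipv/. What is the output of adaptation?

Substitution: /ʃ/ → /θ/, giving /θzŋɔʒuipv/.
Syllabifying with onset maximization leaves /θ/, /z/, /p/, /v/ stranded (only a nasal (/m/, /n/, or /ŋ/) is licensed in coda position; onsets are limited to one consonant).
Epenthesis after each stranded consonant: /θ/ → /θi/, /z/ → /zi/, /p/ → /pi/, /v/ → /vi/.

θiziŋɔʒuipivi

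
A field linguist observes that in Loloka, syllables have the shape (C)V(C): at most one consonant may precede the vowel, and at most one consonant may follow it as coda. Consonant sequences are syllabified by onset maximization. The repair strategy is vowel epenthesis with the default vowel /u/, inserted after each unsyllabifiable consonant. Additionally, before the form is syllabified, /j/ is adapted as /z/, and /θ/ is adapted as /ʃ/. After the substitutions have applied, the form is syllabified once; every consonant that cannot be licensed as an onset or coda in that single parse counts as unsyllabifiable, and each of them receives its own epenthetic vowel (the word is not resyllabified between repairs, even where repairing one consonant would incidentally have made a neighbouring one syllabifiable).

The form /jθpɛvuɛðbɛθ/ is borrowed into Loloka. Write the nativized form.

zuʃupɛvuɛðbɛʃ

Substitution: /j/ → /z/, /θ/ → /ʃ/, giving /zʃpɛvuɛðbɛʃ/.
Under (C)V(C), the unsyllabifiable consonants are /z/, /ʃ/ (at most one coda consonant is licensed; onsets are limited to one consonant).
Inserting the epenthetic vowel yields /z/ → /zu/, /ʃ/ → /ʃu/.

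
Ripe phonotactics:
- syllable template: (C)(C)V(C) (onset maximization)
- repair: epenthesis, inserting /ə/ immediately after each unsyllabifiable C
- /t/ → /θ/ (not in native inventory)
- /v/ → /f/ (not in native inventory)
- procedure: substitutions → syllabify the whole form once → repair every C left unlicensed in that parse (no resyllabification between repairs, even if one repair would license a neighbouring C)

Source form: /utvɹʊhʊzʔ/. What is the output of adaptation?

uθfɹʊhʊzʔə

Substitution: /t/ → /θ/, /v/ → /f/, giving /uθfɹʊhʊzʔ/.
The consonants /ʔ/ cannot be parsed into a legal (C)(C)V(C) syllable (at most one coda consonant is licensed; onsets may contain at most 2 consonants).
Epenthesis after each stranded consonant: /ʔ/ → /ʔə/.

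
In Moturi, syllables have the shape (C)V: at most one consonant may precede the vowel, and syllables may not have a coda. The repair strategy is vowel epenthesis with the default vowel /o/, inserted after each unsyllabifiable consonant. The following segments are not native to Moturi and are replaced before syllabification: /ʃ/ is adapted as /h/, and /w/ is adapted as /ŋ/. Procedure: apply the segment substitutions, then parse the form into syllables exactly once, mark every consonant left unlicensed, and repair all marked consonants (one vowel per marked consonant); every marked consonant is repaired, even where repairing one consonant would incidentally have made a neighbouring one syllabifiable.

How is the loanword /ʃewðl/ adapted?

heŋoðolo

Substitution: /ʃ/ → /h/, /w/ → /ŋ/, giving /heŋðl/.
Under (C)V, the unsyllabifiable consonants are /ŋ/, /ð/, /l/ (no codas are permitted; onsets are limited to one consonant).
Inserting the epenthetic vowel yields /ŋ/ → /ŋo/, /ð/ → /ðo/, /l/ → /lo/.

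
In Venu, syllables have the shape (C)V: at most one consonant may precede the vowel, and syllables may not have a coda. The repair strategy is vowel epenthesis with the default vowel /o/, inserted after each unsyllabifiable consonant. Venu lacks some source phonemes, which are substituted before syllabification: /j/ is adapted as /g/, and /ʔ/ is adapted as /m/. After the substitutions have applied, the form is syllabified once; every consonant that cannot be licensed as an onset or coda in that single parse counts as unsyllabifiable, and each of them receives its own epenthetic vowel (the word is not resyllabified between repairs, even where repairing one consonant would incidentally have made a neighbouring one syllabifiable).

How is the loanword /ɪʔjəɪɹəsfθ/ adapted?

ɪmogəɪɹəsofoθo

Substitution: /ʔ/ → /m/, /j/ → /g/, giving /ɪmgəɪɹəsfθ/.
Syllabifying with onset maximization leaves /m/, /s/, /f/, /θ/ stranded (no codas are permitted; onsets are limited to one consonant).
Epenthesis after each stranded consonant: /m/ → /mo/, /s/ → /so/, /f/ → /fo/, /θ/ → /θo/.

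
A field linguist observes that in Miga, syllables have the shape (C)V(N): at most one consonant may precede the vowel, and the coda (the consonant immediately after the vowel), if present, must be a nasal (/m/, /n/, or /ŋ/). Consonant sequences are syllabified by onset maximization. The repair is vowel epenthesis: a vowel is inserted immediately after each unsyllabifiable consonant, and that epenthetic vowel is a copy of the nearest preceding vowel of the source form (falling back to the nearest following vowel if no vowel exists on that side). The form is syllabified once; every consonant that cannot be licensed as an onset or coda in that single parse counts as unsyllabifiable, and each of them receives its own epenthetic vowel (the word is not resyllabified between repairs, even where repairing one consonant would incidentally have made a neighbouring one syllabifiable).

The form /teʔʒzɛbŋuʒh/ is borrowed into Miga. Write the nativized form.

teʔeʒezɛbɛŋuʒuhu

Under (C)V(N), the unsyllabifiable consonants are /ʔ/, /ʒ/, /b/, /ʒ/, /h/ (only a nasal (/m/, /n/, or /ŋ/) is licensed in coda position; onsets are limited to one consonant).
Inserting the epenthetic vowel yields /ʔ/ → /ʔe/, /ʒ/ → /ʒe/, /b/ → /bɛ/, /ʒ/ → /ʒu/, /h/ → /hu/.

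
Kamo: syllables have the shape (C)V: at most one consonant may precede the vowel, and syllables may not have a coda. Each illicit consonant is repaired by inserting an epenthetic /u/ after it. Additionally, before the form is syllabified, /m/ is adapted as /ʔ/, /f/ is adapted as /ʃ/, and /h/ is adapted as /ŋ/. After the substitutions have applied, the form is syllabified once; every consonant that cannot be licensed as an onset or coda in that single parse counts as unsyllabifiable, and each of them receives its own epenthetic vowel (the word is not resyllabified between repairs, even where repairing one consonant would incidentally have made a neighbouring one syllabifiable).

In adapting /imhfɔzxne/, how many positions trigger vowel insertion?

After substitution the input is /iʔŋʃɔzxne/.
The unsyllabifiable consonants are /ʔ/, /ŋ/, /z/, /x/; each receives one epenthetic vowel.

4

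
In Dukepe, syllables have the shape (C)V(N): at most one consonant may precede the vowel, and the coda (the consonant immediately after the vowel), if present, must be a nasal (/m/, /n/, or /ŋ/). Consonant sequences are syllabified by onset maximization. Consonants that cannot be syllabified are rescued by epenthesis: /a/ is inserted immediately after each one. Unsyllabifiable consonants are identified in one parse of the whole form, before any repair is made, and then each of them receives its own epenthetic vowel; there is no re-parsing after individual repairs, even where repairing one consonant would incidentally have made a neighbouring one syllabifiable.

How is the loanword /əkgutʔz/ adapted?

əkagutaʔaza

Syllabifying with onset maximization leaves /k/, /t/, /ʔ/, /z/ stranded (only a nasal (/m/, /n/, or /ŋ/) is licensed in coda position; onsets are limited to one consonant).
Epenthesis after each stranded consonant: /k/ → /ka/, /t/ → /ta/, /ʔ/ → /ʔa/, /z/ → /za/.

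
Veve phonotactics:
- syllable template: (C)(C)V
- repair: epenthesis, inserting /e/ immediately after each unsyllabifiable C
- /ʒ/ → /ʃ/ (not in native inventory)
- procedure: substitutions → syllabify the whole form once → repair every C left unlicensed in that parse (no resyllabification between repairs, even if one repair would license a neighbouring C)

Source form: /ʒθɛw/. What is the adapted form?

ʃθɛwe

Substitution: /ʒ/ → /ʃ/, giving /ʃθɛw/.
Syllabifying with onset maximization leaves /w/ stranded (no codas are permitted; onsets may contain at most 2 consonants).
Epenthesis after each stranded consonant: /w/ → /we/.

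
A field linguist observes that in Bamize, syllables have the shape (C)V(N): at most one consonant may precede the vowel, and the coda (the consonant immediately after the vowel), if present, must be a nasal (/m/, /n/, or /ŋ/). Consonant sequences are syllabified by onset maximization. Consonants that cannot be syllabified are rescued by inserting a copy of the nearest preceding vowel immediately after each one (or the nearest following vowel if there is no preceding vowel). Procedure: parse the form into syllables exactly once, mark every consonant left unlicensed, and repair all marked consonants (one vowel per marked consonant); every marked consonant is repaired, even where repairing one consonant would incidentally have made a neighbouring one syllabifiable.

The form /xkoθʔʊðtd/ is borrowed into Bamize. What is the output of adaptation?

The consonants /x/, /θ/, /ð/, /t/, /d/ cannot be parsed into a legal (C)V(N) syllable (only a nasal (/m/, /n/, or /ŋ/) is licensed in coda position; onsets are limited to one consonant).
Epenthesis after each stranded consonant: /x/ → /xo/, /θ/ → /θo/, /ð/ → /ðʊ/, /t/ → /tʊ/, /d/ → /dʊ/.

xokoθoʔʊðʊtʊdʊ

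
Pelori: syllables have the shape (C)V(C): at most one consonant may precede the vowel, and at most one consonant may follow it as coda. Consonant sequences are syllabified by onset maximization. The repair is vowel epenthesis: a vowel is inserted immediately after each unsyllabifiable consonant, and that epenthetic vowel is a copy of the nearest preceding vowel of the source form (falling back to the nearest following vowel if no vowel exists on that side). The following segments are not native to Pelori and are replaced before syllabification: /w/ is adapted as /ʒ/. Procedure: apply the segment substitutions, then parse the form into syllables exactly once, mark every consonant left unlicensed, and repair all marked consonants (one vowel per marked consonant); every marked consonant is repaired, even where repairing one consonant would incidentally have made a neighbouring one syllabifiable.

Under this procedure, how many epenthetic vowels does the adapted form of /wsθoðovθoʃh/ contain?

3

After substitution the input is /ʒsθoðovθoʃh/.
The unsyllabifiable consonants are /ʒ/, /s/, /h/; each receives one epenthetic vowel.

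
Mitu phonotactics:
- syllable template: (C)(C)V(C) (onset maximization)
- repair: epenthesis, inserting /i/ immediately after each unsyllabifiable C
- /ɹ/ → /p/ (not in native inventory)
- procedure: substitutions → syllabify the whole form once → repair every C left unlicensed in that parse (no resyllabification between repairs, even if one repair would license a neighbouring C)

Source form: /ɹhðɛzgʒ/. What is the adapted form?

pihðɛzgiʒi

Substitution: /ɹ/ → /p/, giving /phðɛzgʒ/.
Under (C)(C)V(C), the unsyllabifiable consonants are /p/, /g/, /ʒ/ (at most one coda consonant is licensed; onsets may contain at most 2 consonants).
Each unlicensed consonant becomes the onset of a new syllable: /p/ → /pi/, /g/ → /gi/, /ʒ/ → /ʒi/.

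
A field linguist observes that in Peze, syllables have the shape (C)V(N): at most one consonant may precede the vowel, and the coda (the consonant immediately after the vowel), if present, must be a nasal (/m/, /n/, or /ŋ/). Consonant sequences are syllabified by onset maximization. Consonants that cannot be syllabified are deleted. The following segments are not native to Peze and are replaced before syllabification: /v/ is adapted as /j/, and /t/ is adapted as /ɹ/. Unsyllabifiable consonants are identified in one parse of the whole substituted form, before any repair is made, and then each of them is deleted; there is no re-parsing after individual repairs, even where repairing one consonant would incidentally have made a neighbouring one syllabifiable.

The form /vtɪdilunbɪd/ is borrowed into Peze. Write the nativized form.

ɹɪdilunbɪ

Substitution: /v/ → /j/, /t/ → /ɹ/, giving /jɹɪdilunbɪd/.
Under (C)V(N), the unsyllabifiable consonants are /j/, /d/ (only a nasal (/m/, /n/, or /ŋ/) is licensed in coda position; onsets are limited to one consonant).
Deleting the stranded consonants removes /j/, /d/.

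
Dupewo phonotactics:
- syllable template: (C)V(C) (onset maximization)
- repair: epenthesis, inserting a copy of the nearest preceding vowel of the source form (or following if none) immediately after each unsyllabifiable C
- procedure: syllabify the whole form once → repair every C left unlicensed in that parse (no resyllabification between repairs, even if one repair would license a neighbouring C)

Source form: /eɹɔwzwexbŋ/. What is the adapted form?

eɹɔwzɔwexbeŋe

Under (C)V(C), the unsyllabifiable consonants are /z/, /b/, /ŋ/ (at most one coda consonant is licensed; onsets are limited to one consonant).
Each unlicensed consonant becomes the onset of a new syllable: /z/ → /zɔ/, /b/ → /be/, /ŋ/ → /ŋe/.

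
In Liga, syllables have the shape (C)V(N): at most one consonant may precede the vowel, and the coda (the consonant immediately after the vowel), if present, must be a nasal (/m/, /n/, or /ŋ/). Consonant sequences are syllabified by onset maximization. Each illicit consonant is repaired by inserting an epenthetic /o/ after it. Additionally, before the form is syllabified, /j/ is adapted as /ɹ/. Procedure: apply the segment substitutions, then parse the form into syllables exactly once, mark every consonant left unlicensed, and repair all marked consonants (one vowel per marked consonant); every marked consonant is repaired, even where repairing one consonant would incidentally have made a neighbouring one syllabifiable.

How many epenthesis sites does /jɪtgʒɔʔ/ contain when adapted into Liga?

After substitution the input is /ɹɪtgʒɔʔ/.
The unsyllabifiable consonants are /t/, /g/, /ʔ/; each receives one epenthetic vowel.

3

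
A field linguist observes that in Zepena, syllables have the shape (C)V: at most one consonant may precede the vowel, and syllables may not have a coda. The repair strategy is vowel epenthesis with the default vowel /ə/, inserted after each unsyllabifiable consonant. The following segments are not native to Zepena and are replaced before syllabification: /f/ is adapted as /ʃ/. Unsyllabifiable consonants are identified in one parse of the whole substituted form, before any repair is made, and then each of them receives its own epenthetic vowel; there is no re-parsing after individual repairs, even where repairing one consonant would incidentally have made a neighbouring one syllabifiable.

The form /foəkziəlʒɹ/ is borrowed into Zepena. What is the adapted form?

Substitution: /f/ → /ʃ/, giving /ʃoəkziəlʒɹ/.
Syllabifying with onset maximization leaves /k/, /l/, /ʒ/, /ɹ/ stranded (no codas are permitted; onsets are limited to one consonant).
Epenthesis after each stranded consonant: /k/ → /kə/, /l/ → /lə/, /ʒ/ → /ʒə/, /ɹ/ → /ɹə/.

ʃoəkəziələʒəɹə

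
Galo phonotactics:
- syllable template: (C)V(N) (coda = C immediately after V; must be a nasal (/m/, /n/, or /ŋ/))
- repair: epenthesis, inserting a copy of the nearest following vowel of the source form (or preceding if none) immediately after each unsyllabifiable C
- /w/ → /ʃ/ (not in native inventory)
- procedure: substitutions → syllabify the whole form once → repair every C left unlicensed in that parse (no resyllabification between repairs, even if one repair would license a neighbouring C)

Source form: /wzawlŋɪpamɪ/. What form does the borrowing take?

Substitution: /w/ → /ʃ/, giving /ʃzaʃlŋɪpamɪ/.
The consonants /ʃ/, /ʃ/, /l/ cannot be parsed into a legal (C)V(N) syllable (only a nasal (/m/, /n/, or /ŋ/) is licensed in coda position; onsets are limited to one consonant).
Each unlicensed consonant becomes the onset of a new syllable: /ʃ/ → /ʃa/, /ʃ/ → /ʃɪ/, /l/ → /lɪ/.

ʃazaʃɪlɪŋɪpamɪ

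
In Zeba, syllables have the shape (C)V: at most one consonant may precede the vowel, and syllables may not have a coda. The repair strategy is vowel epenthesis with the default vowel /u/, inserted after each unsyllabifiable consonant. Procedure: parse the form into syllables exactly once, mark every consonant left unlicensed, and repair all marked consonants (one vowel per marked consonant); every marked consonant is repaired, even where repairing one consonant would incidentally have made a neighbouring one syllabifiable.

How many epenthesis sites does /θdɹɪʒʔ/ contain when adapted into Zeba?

The unsyllabifiable consonants are /θ/, /d/, /ʒ/, /ʔ/; each receives one epenthetic vowel.

4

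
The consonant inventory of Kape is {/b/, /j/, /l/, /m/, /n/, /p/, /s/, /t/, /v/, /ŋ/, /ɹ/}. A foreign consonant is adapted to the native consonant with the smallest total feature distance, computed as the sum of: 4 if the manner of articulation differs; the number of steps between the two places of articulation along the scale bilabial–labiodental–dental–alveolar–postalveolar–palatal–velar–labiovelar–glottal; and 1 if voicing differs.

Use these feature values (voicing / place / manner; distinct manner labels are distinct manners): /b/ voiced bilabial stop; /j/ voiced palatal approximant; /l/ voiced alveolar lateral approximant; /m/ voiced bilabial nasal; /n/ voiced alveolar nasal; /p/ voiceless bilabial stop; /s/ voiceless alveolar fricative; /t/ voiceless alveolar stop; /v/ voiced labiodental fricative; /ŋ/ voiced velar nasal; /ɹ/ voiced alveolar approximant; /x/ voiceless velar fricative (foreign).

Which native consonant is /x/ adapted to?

s

/s/ is closest: same manner (fricative), place distance 3 (velar→alveolar), same voicing; total 3. Next closest is /ŋ/ at distance 5.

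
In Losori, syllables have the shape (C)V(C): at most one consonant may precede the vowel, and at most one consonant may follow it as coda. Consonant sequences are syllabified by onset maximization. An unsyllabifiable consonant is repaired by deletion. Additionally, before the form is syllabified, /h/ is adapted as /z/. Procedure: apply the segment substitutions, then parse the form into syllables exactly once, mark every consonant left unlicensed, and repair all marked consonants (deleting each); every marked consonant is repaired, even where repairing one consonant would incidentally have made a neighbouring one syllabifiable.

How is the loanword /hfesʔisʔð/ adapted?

Substitution: /h/ → /z/, giving /zfesʔisʔð/.
Under (C)V(C), the unsyllabifiable consonants are /z/, /ʔ/, /ð/ (at most one coda consonant is licensed; onsets are limited to one consonant).
Deletion applies to /z/, /ʔ/, /ð/.

fesʔis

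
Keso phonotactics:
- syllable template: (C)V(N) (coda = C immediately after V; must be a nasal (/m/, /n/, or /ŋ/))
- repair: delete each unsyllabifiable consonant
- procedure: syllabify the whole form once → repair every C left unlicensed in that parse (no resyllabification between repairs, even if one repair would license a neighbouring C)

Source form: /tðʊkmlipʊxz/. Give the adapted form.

ðʊlipʊ

Syllabifying with onset maximization leaves /t/, /k/, /m/, /x/, /z/ stranded (only a nasal (/m/, /n/, or /ŋ/) is licensed in coda position; onsets are limited to one consonant).
Deleting the stranded consonants removes /t/, /k/, /m/, /x/, /z/.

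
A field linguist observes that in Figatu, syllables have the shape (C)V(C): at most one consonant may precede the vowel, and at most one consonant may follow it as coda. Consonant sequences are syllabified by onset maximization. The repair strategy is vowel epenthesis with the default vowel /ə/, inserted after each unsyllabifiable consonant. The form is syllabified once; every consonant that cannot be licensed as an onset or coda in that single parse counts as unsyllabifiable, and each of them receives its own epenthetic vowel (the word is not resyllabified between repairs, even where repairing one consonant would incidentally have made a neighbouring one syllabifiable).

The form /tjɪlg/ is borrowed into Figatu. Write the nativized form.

Syllabifying with onset maximization leaves /t/, /g/ stranded (at most one coda consonant is licensed; onsets are limited to one consonant).
Each unlicensed consonant becomes the onset of a new syllable: /t/ → /tə/, /g/ → /gə/.

təjɪlgə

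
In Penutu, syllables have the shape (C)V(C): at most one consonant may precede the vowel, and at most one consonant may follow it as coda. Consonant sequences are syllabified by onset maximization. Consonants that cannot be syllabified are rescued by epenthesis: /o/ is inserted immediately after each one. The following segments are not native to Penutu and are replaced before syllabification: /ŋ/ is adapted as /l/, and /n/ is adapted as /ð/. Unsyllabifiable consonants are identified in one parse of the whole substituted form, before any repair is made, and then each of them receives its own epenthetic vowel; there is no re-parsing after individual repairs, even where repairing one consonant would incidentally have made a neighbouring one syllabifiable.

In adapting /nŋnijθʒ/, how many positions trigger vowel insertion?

4

After substitution the input is /ðlðijθʒ/.
The unsyllabifiable consonants are /ð/, /l/, /θ/, /ʒ/; each receives one epenthetic vowel.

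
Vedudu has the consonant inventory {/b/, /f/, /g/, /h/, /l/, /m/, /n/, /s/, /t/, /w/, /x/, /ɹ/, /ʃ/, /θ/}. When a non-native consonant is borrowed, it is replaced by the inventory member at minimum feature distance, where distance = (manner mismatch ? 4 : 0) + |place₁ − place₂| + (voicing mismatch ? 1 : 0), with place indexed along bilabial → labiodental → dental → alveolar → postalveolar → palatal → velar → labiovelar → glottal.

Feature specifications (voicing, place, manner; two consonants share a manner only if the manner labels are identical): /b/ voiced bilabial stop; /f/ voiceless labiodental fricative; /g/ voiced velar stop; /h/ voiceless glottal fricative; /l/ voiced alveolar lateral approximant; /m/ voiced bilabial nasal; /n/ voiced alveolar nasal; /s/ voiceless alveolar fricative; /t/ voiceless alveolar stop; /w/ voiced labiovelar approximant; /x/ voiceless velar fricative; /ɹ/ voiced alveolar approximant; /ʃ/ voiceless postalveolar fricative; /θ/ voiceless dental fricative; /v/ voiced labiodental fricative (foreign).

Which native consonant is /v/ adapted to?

/f/ is closest: same manner (fricative), place distance 0 (labiodental→labiodental), voicing differs (+1); total 1. Next closest is /θ/ at distance 2.

f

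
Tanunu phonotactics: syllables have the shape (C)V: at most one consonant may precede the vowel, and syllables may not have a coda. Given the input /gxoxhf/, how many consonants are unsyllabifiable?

4

Under (C)V, the unsyllabifiable consonants are /g/, /x/, /h/, /f/ (no codas are permitted; onsets are limited to one consonant).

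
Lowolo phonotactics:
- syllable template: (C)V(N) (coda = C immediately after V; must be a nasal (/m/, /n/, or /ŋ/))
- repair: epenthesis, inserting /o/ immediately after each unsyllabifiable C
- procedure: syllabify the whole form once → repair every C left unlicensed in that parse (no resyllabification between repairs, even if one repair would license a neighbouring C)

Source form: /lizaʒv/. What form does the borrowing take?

The consonants /ʒ/, /v/ cannot be parsed into a legal (C)V(N) syllable (only a nasal (/m/, /n/, or /ŋ/) is licensed in coda position; onsets are limited to one consonant).
Each unlicensed consonant becomes the onset of a new syllable: /ʒ/ → /ʒo/, /v/ → /vo/.

lizaʒovo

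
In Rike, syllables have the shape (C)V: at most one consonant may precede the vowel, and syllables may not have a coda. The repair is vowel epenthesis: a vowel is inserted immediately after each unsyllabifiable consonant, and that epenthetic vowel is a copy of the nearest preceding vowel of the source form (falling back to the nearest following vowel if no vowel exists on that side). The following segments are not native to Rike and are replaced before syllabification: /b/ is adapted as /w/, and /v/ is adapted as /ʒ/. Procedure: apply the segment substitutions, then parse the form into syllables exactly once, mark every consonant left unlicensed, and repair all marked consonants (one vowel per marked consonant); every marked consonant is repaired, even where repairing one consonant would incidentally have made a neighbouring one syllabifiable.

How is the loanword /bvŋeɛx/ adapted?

Substitution: /b/ → /w/, /v/ → /ʒ/, giving /wʒŋeɛx/.
Syllabifying with onset maximization leaves /w/, /ʒ/, /x/ stranded (no codas are permitted; onsets are limited to one consonant).
Each unlicensed consonant becomes the onset of a new syllable: /w/ → /we/, /ʒ/ → /ʒe/, /x/ → /xɛ/.

weʒeŋeɛxɛ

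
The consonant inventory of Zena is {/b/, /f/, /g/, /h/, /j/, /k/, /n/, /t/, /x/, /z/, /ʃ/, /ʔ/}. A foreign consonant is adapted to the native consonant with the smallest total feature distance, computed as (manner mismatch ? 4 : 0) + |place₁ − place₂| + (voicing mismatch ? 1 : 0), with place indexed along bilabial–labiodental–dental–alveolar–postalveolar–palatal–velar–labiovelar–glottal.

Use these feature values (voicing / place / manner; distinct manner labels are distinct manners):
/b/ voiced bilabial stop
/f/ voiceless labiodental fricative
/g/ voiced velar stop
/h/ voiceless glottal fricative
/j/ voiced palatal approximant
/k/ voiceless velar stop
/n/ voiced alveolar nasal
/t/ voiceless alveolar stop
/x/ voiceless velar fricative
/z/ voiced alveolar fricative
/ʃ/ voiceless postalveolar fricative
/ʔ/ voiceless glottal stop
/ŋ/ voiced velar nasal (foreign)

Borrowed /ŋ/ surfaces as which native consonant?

/n/ is closest: same manner (nasal), place distance 3 (velar→alveolar), same voicing; total 3. Next closest is /g/ at distance 4.

n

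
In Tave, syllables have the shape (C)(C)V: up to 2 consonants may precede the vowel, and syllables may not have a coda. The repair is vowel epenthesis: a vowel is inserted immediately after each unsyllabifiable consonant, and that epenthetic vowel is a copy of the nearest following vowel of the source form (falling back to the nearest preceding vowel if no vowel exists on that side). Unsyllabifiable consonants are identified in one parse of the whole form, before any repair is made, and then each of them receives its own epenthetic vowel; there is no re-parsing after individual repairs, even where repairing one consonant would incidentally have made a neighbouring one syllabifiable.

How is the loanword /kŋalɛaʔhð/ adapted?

kŋalɛaʔahaða

Syllabifying with onset maximization leaves /ʔ/, /h/, /ð/ stranded (no codas are permitted; onsets may contain at most 2 consonants).
Each unlicensed consonant becomes the onset of a new syllable: /ʔ/ → /ʔa/, /h/ → /ha/, /ð/ → /ða/.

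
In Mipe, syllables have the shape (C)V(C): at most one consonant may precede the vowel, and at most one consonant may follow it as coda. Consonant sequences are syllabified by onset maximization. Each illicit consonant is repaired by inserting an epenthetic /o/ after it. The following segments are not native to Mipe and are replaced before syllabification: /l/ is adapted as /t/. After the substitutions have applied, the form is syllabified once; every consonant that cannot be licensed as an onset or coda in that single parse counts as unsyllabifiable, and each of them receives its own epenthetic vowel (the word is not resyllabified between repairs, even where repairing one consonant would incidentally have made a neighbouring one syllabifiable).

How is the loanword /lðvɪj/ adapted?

Substitution: /l/ → /t/, giving /tðvɪj/.
Syllabifying with onset maximization leaves /t/, /ð/ stranded (at most one coda consonant is licensed; onsets are limited to one consonant).
Each unlicensed consonant becomes the onset of a new syllable: /t/ → /to/, /ð/ → /ðo/.

toðovɪj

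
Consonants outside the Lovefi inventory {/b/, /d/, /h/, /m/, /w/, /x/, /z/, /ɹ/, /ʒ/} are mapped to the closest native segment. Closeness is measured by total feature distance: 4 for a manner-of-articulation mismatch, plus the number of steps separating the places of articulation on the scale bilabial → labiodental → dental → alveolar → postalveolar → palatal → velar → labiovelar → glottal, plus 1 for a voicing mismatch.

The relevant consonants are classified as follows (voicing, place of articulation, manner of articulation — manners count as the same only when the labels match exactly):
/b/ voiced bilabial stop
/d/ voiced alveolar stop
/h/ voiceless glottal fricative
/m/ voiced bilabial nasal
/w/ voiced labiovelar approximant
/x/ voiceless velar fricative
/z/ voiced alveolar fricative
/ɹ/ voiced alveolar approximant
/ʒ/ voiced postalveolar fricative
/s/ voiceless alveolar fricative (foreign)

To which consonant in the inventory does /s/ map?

z

/z/ is closest: same manner (fricative), place distance 0 (alveolar→alveolar), voicing differs (+1); total 1. Next closest is /ʒ/ at distance 2.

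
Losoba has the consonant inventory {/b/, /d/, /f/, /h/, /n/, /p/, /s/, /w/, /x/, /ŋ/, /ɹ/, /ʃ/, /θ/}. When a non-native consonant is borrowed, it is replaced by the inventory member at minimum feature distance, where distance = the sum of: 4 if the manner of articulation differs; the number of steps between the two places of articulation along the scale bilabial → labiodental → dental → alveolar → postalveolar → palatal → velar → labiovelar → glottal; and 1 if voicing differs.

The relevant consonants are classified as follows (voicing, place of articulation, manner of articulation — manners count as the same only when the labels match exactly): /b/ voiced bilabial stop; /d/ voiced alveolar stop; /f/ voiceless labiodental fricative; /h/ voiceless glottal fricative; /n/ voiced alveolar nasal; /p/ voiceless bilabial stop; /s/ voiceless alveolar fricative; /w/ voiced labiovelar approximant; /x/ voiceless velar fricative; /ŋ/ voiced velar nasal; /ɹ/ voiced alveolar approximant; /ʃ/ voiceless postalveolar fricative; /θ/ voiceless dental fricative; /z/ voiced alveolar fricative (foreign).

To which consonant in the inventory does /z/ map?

/s/ is closest: same manner (fricative), place distance 0 (alveolar→alveolar), voicing differs (+1); total 1. Next closest is /ʃ/ at distance 2.

s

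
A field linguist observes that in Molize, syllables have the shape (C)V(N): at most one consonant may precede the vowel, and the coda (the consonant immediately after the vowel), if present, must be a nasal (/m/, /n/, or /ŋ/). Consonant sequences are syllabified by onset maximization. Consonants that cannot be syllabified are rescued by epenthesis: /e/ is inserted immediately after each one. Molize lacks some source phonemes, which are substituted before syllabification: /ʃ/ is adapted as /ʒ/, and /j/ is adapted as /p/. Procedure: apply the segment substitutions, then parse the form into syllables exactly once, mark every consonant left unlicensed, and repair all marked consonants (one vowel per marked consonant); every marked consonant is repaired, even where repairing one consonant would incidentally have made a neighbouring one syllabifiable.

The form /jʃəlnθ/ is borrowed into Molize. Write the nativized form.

Substitution: /j/ → /p/, /ʃ/ → /ʒ/, giving /pʒəlnθ/.
Under (C)V(N), the unsyllabifiable consonants are /p/, /l/, /n/, /θ/ (only a nasal (/m/, /n/, or /ŋ/) is licensed in coda position; onsets are limited to one consonant).
Epenthesis after each stranded consonant: /p/ → /pe/, /l/ → /le/, /n/ → /ne/, /θ/ → /θe/.

peʒəleneθe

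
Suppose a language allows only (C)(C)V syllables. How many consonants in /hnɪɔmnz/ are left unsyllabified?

3

Syllabifying with onset maximization leaves /m/, /n/, /z/ stranded (no codas are permitted; onsets may contain at most 2 consonants).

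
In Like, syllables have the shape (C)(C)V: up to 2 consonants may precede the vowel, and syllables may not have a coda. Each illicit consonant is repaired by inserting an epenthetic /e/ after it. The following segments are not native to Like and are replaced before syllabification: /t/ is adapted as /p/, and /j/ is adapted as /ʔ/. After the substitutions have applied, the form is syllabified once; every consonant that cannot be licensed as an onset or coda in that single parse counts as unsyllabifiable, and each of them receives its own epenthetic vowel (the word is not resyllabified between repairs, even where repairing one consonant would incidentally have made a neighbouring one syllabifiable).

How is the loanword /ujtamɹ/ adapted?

uʔpameɹe

Substitution: /j/ → /ʔ/, /t/ → /p/, giving /uʔpamɹ/.
Under (C)(C)V, the unsyllabifiable consonants are /m/, /ɹ/ (no codas are permitted; onsets may contain at most 2 consonants).
Inserting the epenthetic vowel yields /m/ → /me/, /ɹ/ → /ɹe/.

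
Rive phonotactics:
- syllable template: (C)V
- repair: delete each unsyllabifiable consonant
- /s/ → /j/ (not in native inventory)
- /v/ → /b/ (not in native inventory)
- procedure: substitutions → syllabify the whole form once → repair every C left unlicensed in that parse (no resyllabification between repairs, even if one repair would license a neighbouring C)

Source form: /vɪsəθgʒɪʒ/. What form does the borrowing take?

Substitution: /v/ → /b/, /s/ → /j/, giving /bɪjəθgʒɪʒ/.
Under (C)V, the unsyllabifiable consonants are /θ/, /g/, /ʒ/ (no codas are permitted; onsets are limited to one consonant).
Deletion applies to /θ/, /g/, /ʒ/.

bɪjəʒɪ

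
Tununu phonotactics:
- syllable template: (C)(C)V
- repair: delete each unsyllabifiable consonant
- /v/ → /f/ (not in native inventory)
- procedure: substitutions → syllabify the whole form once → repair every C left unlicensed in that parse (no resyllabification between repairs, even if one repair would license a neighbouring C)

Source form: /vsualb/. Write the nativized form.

fsua

Substitution: /v/ → /f/, giving /fsualb/.
The consonants /l/, /b/ cannot be parsed into a legal (C)(C)V syllable (no codas are permitted; onsets may contain at most 2 consonants).
Each unlicensed consonant is deleted: /l/, /b/.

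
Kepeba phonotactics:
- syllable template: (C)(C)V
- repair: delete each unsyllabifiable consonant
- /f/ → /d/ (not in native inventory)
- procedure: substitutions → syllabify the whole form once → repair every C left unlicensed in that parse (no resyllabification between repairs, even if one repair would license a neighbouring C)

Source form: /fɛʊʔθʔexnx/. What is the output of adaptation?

dɛʊθʔe

Substitution: /f/ → /d/, giving /dɛʊʔθʔexnx/.
The consonants /ʔ/, /x/, /n/, /x/ cannot be parsed into a legal (C)(C)V syllable (no codas are permitted; onsets may contain at most 2 consonants).
Deletion applies to /ʔ/, /x/, /n/, /x/.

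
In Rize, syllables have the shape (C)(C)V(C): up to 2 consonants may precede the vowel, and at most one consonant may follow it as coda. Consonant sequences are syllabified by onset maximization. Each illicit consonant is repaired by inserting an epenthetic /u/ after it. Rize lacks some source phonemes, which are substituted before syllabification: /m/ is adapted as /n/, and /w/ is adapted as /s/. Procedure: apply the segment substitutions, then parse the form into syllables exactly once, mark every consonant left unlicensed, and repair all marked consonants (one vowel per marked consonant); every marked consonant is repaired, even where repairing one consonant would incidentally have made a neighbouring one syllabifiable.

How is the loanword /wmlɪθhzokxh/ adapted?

sunlɪθhzokxuhu

Substitution: /w/ → /s/, /m/ → /n/, giving /snlɪθhzokxh/.
Under (C)(C)V(C), the unsyllabifiable consonants are /s/, /x/, /h/ (at most one coda consonant is licensed; onsets may contain at most 2 consonants).
Epenthesis after each stranded consonant: /s/ → /su/, /x/ → /xu/, /h/ → /hu/.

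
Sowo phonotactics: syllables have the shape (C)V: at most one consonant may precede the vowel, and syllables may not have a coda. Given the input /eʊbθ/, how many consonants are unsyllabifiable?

Syllabifying with onset maximization leaves /b/, /θ/ stranded (no codas are permitted; onsets are limited to one consonant).

2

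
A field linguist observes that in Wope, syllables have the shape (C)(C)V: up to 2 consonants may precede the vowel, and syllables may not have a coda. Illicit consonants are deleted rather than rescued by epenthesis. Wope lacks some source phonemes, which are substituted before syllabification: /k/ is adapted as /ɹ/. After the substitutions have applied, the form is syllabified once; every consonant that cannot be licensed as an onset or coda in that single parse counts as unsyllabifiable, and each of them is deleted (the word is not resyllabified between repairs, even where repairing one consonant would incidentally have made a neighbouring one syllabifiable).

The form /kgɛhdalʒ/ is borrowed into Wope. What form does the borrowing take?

Substitution: /k/ → /ɹ/, giving /ɹgɛhdalʒ/.
Syllabifying with onset maximization leaves /l/, /ʒ/ stranded (no codas are permitted; onsets may contain at most 2 consonants).
Deletion applies to /l/, /ʒ/.

ɹgɛhda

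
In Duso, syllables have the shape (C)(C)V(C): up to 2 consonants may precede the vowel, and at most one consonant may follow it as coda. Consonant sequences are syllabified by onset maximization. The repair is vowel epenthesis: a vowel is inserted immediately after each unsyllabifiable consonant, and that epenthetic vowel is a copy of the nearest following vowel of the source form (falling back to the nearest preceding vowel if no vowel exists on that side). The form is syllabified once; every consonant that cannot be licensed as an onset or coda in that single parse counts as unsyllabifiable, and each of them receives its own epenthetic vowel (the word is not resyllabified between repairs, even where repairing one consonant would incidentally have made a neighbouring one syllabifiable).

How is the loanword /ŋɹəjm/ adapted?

ŋɹəjmə

Under (C)(C)V(C), the unsyllabifiable consonants are /m/ (at most one coda consonant is licensed; onsets may contain at most 2 consonants).
Each unlicensed consonant becomes the onset of a new syllable: /m/ → /mə/.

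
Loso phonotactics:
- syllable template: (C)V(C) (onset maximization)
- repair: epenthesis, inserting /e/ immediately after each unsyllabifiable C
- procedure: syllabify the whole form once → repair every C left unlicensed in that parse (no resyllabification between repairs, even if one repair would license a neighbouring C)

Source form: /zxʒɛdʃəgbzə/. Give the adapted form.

zexeʒɛdʃəgbezə

The consonants /z/, /x/, /b/ cannot be parsed into a legal (C)V(C) syllable (at most one coda consonant is licensed; onsets are limited to one consonant).
Each unlicensed consonant becomes the onset of a new syllable: /z/ → /ze/, /x/ → /xe/, /b/ → /be/.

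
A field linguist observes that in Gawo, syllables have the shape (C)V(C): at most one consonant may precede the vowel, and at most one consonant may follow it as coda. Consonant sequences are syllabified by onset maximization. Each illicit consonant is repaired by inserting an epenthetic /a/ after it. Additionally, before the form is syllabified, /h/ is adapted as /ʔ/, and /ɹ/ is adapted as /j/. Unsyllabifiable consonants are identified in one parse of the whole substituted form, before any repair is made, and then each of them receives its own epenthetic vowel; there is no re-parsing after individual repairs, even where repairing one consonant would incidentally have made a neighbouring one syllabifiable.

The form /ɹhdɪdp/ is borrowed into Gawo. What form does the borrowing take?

jaʔadɪdpa

Substitution: /ɹ/ → /j/, /h/ → /ʔ/, giving /jʔdɪdp/.
The consonants /j/, /ʔ/, /p/ cannot be parsed into a legal (C)V(C) syllable (at most one coda consonant is licensed; onsets are limited to one consonant).
Inserting the epenthetic vowel yields /j/ → /ja/, /ʔ/ → /ʔa/, /p/ → /pa/.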